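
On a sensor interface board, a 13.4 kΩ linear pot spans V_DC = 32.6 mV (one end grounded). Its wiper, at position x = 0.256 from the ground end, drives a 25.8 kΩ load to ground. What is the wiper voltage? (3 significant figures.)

Split the track: R_lower = x·R_p = 3.430 kΩ, R_upper = (1−x)·R_p = 9.970 kΩ.
Lower segment in parallel with the load: 3.430 ‖ 25.8 = 3.028 kΩ.
Then V_out = V_DC · 3.028/(9.970 + 3.028) = 7.594 mV.

V_out ≈ 7.59 mV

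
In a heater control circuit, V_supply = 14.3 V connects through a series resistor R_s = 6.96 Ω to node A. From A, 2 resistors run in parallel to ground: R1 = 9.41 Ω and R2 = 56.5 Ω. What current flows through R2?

I ≈ 0.136 A

Combine the parallel branches: R_p = (1/9.41 + 1/56.5)⁻¹ = 8.067 Ω.
V_A by voltage divider: V_A = 14.3 × 8.067/(6.96 + 8.067) = 7.677 V.
I(R2) = V_A / R2 = 7.677/56.5 = 0.1359 A.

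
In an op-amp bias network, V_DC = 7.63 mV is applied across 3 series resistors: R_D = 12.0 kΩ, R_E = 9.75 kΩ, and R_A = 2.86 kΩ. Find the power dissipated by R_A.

P ≈ 0.275 nW

ΣR = 24.61 kΩ → I = 7.63/24.61 = 0.3100 µA.
P = I²R = 0.09612 × 2.86 = 0.2749 nW.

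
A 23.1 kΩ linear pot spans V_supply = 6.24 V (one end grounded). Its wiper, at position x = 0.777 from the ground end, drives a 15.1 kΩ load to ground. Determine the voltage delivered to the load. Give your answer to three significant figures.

Lower segment x·R_p = 17.95 kΩ; upper segment (1−x)·R_p = 5.151 kΩ.
R_L loads the lower segment: effective lower R = 8.201 kΩ.
V_out = 6.24 × 8.201/(5.151 + 8.201) = 3.833 V.

V_out ≈ 3.83 V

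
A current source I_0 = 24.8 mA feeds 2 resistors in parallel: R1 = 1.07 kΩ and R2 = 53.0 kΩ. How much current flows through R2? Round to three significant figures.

For two parallel branches, I_k = I_0 · (other R)/(sum of R).
I(R2) = 24.8 × 1.07/(1.07 + 53.0) = 24.8 × 0.01979 = 0.4908 mA.

I ≈ 0.491 mA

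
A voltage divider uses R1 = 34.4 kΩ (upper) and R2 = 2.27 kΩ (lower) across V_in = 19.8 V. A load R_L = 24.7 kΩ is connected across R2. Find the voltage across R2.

V_out ≈ 1.13 V

R2 ‖ R_L = (2.27 × 24.7)/(2.27 + 24.7) = 2.079 kΩ.
Voltage divider with the loaded lower leg: V_out = 19.8 × 2.079/(34.4 + 2.079) = 19.8 × 0.05699 = 1.128 V.
(Unloaded it would be 1.23 V; the load pulls it down.)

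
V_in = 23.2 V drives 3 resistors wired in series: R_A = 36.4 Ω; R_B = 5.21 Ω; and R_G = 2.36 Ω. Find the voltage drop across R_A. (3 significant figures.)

V ≈ 19.2 V

Total series resistance ΣR = 36.4 + 5.21 + 2.36 = 43.97 Ω.
By the voltage-divider rule, V = 23.2 × 36.40/43.97 = 19.21 V.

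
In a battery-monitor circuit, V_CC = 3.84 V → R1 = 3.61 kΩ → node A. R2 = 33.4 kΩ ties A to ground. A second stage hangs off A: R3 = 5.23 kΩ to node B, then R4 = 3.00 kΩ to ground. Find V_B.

V_B ≈ 0.905 V

The second stage (R3 + R4 = 8.230 kΩ) loads node A in parallel with R2.
Effective lower resistance at A: R2 ‖ 8.230 = 6.603 kΩ.
So V_A = 3.84 × 0.6465 = 2.483 V.
Stage 2 is unloaded, so V_B = V_A · R4/(R3+R4) = 2.483 × 3.00/8.230 = 0.9050 V.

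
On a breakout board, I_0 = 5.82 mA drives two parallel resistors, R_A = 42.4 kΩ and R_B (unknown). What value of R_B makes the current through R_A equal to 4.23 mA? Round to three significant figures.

R_B ≈ 113 kΩ

Two-branch current divider: I_A = I_0 · R_B/(R_A + R_B).
4.23/5.82 = R_B/(R_A + R_B) → R_B = R_A · (0.7268)/(1 − 0.7268) = 42.4 × 2.660 = 112.8 kΩ.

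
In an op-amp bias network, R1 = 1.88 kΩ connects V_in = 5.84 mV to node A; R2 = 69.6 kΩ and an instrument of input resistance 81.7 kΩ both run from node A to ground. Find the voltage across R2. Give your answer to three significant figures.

V_out ≈ 5.56 mV

The load sits in parallel with R2, giving an effective lower resistance R2' = R2·R_L/(R2+R_L) = 37.58 kΩ.
Now apply the divider: V_out = 5.84 × 0.9524 = 5.562 mV.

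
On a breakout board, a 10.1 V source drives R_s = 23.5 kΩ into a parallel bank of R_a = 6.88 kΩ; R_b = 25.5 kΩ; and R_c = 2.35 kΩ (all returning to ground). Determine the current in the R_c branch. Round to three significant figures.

I ≈ 0.280 mA

Combine the parallel branches: R_p = (1/6.88 + 1/25.5 + 1/2.35)⁻¹ = 1.639 kΩ.
Node voltage V_A = V_DC · R_p/(R_s + R_p) = 10.1 × 0.06520 = 0.6585 V.
Branch current I = V_A/R_c = 0.6585/2.35 = 0.2802 mA.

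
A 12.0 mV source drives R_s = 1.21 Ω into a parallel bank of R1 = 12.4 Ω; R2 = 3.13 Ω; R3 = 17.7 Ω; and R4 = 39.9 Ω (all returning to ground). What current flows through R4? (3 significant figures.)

Parallel bank: R_p = 1/(1/12.4 + 1/3.13 + 1/17.7 + 1/39.9) = 2.076 Ω.
Node voltage V_A = V_supply · R_p/(R_s + R_p) = 12.0 × 0.6318 = 7.581 mV.
I(R4) = V_A / R4 = 7.581/39.9 = 0.1900 mA.

I ≈ 0.190 mA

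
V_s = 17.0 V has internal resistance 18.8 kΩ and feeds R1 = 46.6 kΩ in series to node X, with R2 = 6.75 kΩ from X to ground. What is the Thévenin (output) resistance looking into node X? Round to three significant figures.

R_th ≈ 6.12 kΩ

R1' = 18.8 + 46.6 = 65.40 kΩ (source resistance + R1).
With V_s suppressed (replaced by a short), R_th = R1' ‖ R2 = (65.40 × 6.75)/(65.40 + 6.75) = 6.119 kΩ.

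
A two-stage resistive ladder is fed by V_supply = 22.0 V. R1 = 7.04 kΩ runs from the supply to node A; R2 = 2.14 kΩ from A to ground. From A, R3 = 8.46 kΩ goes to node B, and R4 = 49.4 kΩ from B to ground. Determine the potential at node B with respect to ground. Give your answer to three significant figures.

V_B ≈ 4.26 V

The second stage (R3 + R4 = 57.86 kΩ) loads node A in parallel with R2.
R2 ‖ (R3+R4) = 2.064 kΩ.
V_A = 22.0 × 2.064/(7.04 + 2.064) = 4.987 V.
Stage 2 is unloaded, so V_B = V_A · R4/(R3+R4) = 4.987 × 49.4/57.86 = 4.258 V.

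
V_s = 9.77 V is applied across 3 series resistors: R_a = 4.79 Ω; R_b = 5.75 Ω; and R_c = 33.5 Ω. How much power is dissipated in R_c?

P ≈ 1.65 W

The common current is I = 9.77/44.04 = 0.2218 A.
V(R_c) = I·R = 7.432 V; P = V·I = 7.432 × 0.2218 = 1.649 W.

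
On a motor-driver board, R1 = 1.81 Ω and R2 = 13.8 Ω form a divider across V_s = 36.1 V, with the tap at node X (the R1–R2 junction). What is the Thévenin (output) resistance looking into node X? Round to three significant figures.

Looking into X with the source shorted: R_th = R1·R2/(R1+R2) = 1.810 × 13.8/15.61 = 1.600 Ω.

R_th ≈ 1.60 Ω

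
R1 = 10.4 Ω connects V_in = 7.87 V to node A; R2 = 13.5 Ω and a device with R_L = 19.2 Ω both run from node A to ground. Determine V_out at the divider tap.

First combine the lower leg with the load: R2 ‖ R_L = 7.927 Ω.
Then V_out = V_in · R2'/(R1 + R2') = 7.87 × 7.927/18.33 = 3.404 V.
(Unloaded it would be 4.45 V; the load pulls it down.)

V_out ≈ 3.40 V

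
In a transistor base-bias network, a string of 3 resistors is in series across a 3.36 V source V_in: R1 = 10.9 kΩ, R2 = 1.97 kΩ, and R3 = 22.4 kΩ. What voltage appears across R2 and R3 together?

Total series resistance ΣR = 10.9 + 1.97 + 22.4 = 35.27 kΩ.
R_{R2..R3} = 1.97 + 22.4 = 24.37 kΩ.
Voltage divider: V = V_in · (24.37 / 35.27) = 3.36 × 0.6910 = 2.322 V.

V ≈ 2.32 V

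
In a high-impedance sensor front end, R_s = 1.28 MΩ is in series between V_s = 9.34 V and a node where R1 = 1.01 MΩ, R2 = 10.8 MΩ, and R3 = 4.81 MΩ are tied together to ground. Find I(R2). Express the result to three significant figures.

Combine the parallel branches: R_p = (1/1.01 + 1/10.8 + 1/4.81)⁻¹ = 0.7748 MΩ.
V_A by voltage divider: V_A = 9.34 × 0.7748/(1.28 + 0.7748) = 3.522 V.
I(R2) = V_A / R2 = 3.522/10.8 = 0.3261 µA.

I ≈ 0.326 µA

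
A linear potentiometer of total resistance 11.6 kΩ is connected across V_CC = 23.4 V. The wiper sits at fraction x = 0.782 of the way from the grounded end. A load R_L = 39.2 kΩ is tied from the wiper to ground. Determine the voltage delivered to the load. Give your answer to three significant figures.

V_out ≈ 17.4 V

Lower segment x·R_p = 9.071 kΩ; upper segment (1−x)·R_p = 2.529 kΩ.
R_L loads the lower segment: effective lower R = 7.367 kΩ.
Loaded-divider output: V_out = 23.4 × 0.7444 = 17.42 V.
(Unloaded: V_out = x·V_CC = 18.3 V.)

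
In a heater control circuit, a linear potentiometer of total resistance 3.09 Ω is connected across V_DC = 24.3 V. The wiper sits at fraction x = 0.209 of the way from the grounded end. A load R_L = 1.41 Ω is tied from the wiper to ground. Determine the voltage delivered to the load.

V_out ≈ 3.73 V

Lower segment x·R_p = 0.6458 Ω; upper segment (1−x)·R_p = 2.444 Ω.
(x·R_p) ‖ R_L = 0.4429 Ω.
V_out = 24.3 × 0.4429/(2.444 + 0.4429) = 3.728 V.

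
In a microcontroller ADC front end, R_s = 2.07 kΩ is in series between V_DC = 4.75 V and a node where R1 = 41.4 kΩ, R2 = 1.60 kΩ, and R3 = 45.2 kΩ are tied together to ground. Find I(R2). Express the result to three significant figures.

I ≈ 1.24 mA

Parallel bank: R_p = 1/(1/41.4 + 1/1.60 + 1/45.2) = 1.490 kΩ.
Node voltage V_A = V_DC · R_p/(R_s + R_p) = 4.75 × 0.4185 = 1.988 V.
I(R2) = V_A / R2 = 1.988/1.60 = 1.242 mA.
(Equivalently: I_total = 1.334 mA, then current-divider fraction G_k/ΣG = 0.9311.)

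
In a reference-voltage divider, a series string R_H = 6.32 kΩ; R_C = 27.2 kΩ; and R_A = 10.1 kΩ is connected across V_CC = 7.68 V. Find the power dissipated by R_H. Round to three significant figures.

ΣR = 43.62 kΩ → I = 7.68/43.62 = 0.1761 mA.
V(R_H) = I·R = 1.113 V; P = V·I = 1.113 × 0.1761 = 0.1959 mW.

P ≈ 0.196 mW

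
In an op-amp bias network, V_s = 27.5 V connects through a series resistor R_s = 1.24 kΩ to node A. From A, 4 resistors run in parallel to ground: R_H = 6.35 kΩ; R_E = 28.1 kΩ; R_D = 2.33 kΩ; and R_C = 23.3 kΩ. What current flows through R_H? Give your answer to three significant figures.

I ≈ 2.37 mA

Equivalent of the parallel group: R_p = 1.503 kΩ.
V_A by voltage divider: V_A = 27.5 × 1.503/(1.24 + 1.503) = 15.07 V.
Branch current I = V_A/R_H = 15.07/6.35 = 2.373 mA.
(Equivalently: I_total = 10.02 mA, then current-divider fraction G_k/ΣG = 0.2368.)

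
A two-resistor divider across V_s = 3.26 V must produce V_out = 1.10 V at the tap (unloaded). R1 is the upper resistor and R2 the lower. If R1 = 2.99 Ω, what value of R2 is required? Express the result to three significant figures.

R2 ≈ 1.52 Ω

V_out/V_s = R2/(R1+R2) = 0.3374.
R2 = R1 · 0.3374/(1 − 0.3374) = 1.523 Ω.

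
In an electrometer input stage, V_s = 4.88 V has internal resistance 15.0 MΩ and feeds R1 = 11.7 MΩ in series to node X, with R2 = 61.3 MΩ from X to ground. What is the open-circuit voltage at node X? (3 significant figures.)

V_th ≈ 3.40 V

R1' = 15.0 + 11.7 = 26.70 MΩ (source resistance + R1).
Open-circuit (no load on X): V_th = V_s · R2/(R1' + R2) = 4.88 × 61.3/(26.70 + 61.3) = 3.399 V.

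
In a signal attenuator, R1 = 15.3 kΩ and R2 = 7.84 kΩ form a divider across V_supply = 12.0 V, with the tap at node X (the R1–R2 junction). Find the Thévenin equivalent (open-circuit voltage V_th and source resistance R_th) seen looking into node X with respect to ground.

V_th ≈ 4.07 V, R_th ≈ 5.18 kΩ

V_th is the unloaded tap voltage: V_supply · R2/(R1+R2) = 12.0 × 0.3388 = 4.066 V.
Looking into X with the source shorted: R_th = R1·R2/(R1+R2) = 15.30 × 7.84/23.14 = 5.184 kΩ.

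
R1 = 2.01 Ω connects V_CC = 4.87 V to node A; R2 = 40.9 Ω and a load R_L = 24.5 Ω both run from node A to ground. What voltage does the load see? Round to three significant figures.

V_out ≈ 4.31 V

R2 ‖ R_L = (40.9 × 24.5)/(40.9 + 24.5) = 15.32 Ω.
Then V_out = V_CC · R2'/(R1 + R2') = 4.87 × 15.32/17.33 = 4.305 V.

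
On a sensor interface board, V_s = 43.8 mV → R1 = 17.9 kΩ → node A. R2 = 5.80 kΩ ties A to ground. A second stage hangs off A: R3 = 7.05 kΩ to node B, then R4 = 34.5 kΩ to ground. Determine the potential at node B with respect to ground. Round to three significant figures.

Looking into the second stage from A: R3 + R4 = 41.55 kΩ appears in parallel with R2.
Effective lower resistance at A: R2 ‖ 41.55 = 5.090 kΩ.
V_A = 43.8 × 5.090/(17.9 + 5.090) = 9.697 mV.
Then the unloaded second divider: V_B = V_A × R4/(R3+R4) = 9.697 × 0.8303 = 8.051 mV.

V_B ≈ 8.05 mV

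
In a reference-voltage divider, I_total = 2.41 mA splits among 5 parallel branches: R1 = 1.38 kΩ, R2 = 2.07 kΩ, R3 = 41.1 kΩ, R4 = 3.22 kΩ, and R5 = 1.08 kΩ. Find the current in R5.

Total conductance ΣG = 1/1.38 + 1/2.07 + 1/41.1 + 1/3.22 + 1/1.08 = 2.469 (units of 1/kΩ).
By the current-divider rule, I = I_total · G_k/ΣG = 2.41 × 0.3751 = 0.9040 mA.

I ≈ 0.904 mA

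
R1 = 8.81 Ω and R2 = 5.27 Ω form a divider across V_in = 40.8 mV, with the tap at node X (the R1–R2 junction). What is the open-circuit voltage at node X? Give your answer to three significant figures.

V_th is the unloaded tap voltage: V_in · R2/(R1+R2) = 40.8 × 0.3743 = 15.27 mV.

V_th ≈ 15.3 mV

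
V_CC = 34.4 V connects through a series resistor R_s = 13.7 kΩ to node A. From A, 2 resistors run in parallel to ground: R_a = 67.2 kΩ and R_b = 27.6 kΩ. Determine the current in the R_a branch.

I ≈ 0.301 mA

Equivalent of the parallel group: R_p = 19.56 kΩ.
V_A by voltage divider: V_A = 34.4 × 19.56/(13.7 + 19.56) = 20.23 V.
Branch current I = V_A/R_a = 20.23/67.2 = 0.3011 mA.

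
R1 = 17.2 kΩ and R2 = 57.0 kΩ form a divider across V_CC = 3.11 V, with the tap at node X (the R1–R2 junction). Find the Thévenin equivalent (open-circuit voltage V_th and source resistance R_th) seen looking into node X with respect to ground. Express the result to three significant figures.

With X open, the divider is unloaded: V_th = 3.11 × 57.0/74.20 = 2.389 V.
Looking into X with the source shorted: R_th = R1·R2/(R1+R2) = 17.20 × 57.0/74.20 = 13.21 kΩ.

V_th ≈ 2.39 V, R_th ≈ 13.2 kΩ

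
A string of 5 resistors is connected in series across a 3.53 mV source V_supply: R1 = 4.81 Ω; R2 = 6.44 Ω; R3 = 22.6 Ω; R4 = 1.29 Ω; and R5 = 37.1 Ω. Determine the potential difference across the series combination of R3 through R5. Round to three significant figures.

V ≈ 2.98 mV

Series total: ΣR = 4.81 + 6.44 + 22.6 + 1.29 + 37.1 = 72.24 Ω.
R_{R3..R5} = 22.6 + 1.29 + 37.1 = 60.99 Ω.
V = V_supply · R/ΣR = 3.53 × 0.8443 = 2.980 mV.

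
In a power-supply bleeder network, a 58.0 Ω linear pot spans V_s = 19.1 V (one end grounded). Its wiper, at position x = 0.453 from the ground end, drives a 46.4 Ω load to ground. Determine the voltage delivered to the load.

Lower segment x·R_p = 26.27 Ω; upper segment (1−x)·R_p = 31.73 Ω.
Lower segment in parallel with the load: 26.27 ‖ 46.4 = 16.78 Ω.
V_out = 19.1 × 16.78/(31.73 + 16.78) = 6.606 V.

V_out ≈ 6.61 V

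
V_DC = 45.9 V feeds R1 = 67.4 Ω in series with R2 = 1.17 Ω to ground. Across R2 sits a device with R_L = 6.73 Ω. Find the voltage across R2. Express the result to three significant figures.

First combine the lower leg with the load: R2 ‖ R_L = 0.9967 Ω.
Then V_out = V_DC · R2'/(R1 + R2') = 45.9 × 0.9967/68.40 = 0.6689 V.

V_out ≈ 0.669 V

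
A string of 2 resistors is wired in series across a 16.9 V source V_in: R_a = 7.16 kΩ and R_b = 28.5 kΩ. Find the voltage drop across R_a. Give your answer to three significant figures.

V ≈ 3.39 V

Total series resistance ΣR = 7.16 + 28.5 = 35.66 kΩ.
Voltage divider: V = V_in · (7.160 / 35.66) = 16.9 × 0.2008 = 3.393 V.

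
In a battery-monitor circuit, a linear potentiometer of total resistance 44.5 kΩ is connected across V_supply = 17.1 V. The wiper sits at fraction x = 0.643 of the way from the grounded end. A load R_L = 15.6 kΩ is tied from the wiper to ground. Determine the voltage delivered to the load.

V_out ≈ 6.64 V

Lower segment x·R_p = 28.61 kΩ; upper segment (1−x)·R_p = 15.89 kΩ.
R_L loads the lower segment: effective lower R = 10.10 kΩ.
Then V_out = V_supply · 10.10/(15.89 + 10.10) = 6.644 V.
(Unloaded: V_out = x·V_supply = 11.0 V.)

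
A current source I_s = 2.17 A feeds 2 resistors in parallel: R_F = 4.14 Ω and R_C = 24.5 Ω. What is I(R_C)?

I ≈ 0.314 A

For two parallel branches, I_k = I_s · (other R)/(sum of R).
I(R_C) = 2.17 × 4.14/(4.14 + 24.5) = 2.17 × 0.1446 = 0.3137 A.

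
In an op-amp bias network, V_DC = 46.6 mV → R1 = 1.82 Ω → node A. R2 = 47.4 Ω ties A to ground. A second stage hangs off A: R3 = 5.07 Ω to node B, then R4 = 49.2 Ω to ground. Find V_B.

V_B ≈ 39.4 mV

Looking into the second stage from A: R3 + R4 = 54.27 Ω appears in parallel with R2.
Effective lower resistance at A: R2 ‖ 54.27 = 25.30 Ω.
First divider: V_A = V_DC · 25.30/(1.82 + 25.30) = 43.47 mV.
Then the unloaded second divider: V_B = V_A × R4/(R3+R4) = 43.47 × 0.9066 = 39.41 mV.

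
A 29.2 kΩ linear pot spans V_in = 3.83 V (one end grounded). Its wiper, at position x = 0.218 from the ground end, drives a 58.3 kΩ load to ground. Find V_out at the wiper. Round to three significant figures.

The pot divides into 22.83 kΩ above the wiper and 6.366 kΩ below.
(x·R_p) ‖ R_L = 5.739 kΩ.
V_out = 3.83 × 5.739/(22.83 + 5.739) = 0.7693 V.

V_out ≈ 0.769 V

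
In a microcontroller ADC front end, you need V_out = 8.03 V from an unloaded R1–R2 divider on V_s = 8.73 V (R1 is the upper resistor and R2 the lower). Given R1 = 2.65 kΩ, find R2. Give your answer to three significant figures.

R2 ≈ 30.4 kΩ

V_out/V_s = R2/(R1+R2) = 0.9198.
So R2 = R1 · V_out/(V_s − V_out) = 2.65 × 8.03/(8.73 − 8.03) = 2.65 × 11.47 = 30.40 kΩ.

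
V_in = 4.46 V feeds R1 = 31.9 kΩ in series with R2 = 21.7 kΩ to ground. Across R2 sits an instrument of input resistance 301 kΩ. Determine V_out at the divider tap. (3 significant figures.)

V_out ≈ 1.73 V

R2 ‖ R_L = (21.7 × 301)/(21.7 + 301) = 20.24 kΩ.
Now apply the divider: V_out = 4.46 × 0.3882 = 1.731 V.
(Unloaded it would be 1.81 V; the load pulls it down.)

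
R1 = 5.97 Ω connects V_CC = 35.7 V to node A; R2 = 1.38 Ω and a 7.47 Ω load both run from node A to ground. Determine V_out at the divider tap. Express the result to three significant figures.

V_out ≈ 5.83 V

The load sits in parallel with R2, giving an effective lower resistance R2' = R2·R_L/(R2+R_L) = 1.165 Ω.
Voltage divider with the loaded lower leg: V_out = 35.7 × 1.165/(5.97 + 1.165) = 35.7 × 0.1633 = 5.828 V.
(Unloaded it would be 6.70 V; the load pulls it down.)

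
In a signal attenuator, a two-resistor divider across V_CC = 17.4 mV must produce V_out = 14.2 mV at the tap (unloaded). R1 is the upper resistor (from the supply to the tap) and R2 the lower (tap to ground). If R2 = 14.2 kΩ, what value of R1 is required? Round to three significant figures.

The divider ratio is R2/(R1+R2) = 14.2/17.4 = 0.8161.
So R1 = R2 · (V_CC/V_out − 1) = 14.2 × (17.4/14.2 − 1) = 14.2 × 0.2254 = 3.200 kΩ.

R1 ≈ 3.20 kΩ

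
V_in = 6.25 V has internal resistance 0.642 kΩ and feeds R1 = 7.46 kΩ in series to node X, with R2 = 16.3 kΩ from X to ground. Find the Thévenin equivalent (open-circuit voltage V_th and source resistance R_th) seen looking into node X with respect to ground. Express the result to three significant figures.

R1' = 0.642 + 7.46 = 8.102 kΩ (source resistance + R1).
V_th is the unloaded tap voltage: V_in · R2/(R1'+R2) = 6.25 × 0.6680 = 4.175 V.
With V_in suppressed (replaced by a short), R_th = R1' ‖ R2 = (8.102 × 16.3)/(8.102 + 16.3) = 5.412 kΩ.

V_th ≈ 4.17 V, R_th ≈ 5.41 kΩ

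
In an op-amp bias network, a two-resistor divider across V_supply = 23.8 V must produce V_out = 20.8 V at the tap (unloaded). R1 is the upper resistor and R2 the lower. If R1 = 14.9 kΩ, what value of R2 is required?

R2 ≈ 103 kΩ

The divider ratio is R2/(R1+R2) = 20.8/23.8 = 0.8739.
Rearranging, R2 = R1·k/(1−k) = 14.9 × 6.933 = 103.3 kΩ.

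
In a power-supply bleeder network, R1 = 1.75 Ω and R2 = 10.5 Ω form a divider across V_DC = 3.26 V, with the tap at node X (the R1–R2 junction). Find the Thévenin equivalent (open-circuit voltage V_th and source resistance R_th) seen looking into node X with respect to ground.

V_th ≈ 2.79 V, R_th ≈ 1.50 Ω

V_th is the unloaded tap voltage: V_DC · R2/(R1+R2) = 3.26 × 0.8571 = 2.794 V.
With V_DC suppressed (replaced by a short), R_th = R1 ‖ R2 = (1.750 × 10.5)/(1.750 + 10.5) = 1.500 Ω.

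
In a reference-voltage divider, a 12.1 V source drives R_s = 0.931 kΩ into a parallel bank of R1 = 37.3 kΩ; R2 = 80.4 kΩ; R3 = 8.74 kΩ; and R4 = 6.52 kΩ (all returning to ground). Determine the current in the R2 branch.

I ≈ 0.117 mA

Parallel bank: R_p = 1/(1/37.3 + 1/80.4 + 1/8.74 + 1/6.52) = 3.257 kΩ.
Node voltage V_A = V_in · R_p/(R_s + R_p) = 12.1 × 0.7777 = 9.410 V.
I(R2) = V_A / R2 = 9.410/80.4 = 0.1170 mA.
(Equivalently: I_total = 2.889 mA, then current-divider fraction G_k/ΣG = 0.04051.)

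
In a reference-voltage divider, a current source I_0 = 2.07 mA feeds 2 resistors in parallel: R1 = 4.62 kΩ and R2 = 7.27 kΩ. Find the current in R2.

For two parallel branches, I_k = I_0 · (other R)/(sum of R).
I(R2) = 2.07 × 4.62/(4.62 + 7.27) = 2.07 × 0.3886 = 0.8043 mA.

I ≈ 0.804 mA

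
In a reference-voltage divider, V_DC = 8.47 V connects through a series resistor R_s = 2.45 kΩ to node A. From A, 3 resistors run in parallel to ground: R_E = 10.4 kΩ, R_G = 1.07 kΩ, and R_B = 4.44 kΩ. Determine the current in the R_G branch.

I ≈ 1.94 mA

Combine the parallel branches: R_p = (1/10.4 + 1/1.07 + 1/4.44)⁻¹ = 0.7962 kΩ.
V_A = 8.47 × 0.7962/3.246 = 2.077 V.
I(R_G) = V_A / R_G = 2.077/1.07 = 1.942 mA.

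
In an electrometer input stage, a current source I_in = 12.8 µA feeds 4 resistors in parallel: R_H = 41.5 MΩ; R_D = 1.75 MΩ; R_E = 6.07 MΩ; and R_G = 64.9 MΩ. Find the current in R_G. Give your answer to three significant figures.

Total conductance ΣG = 1/41.5 + 1/1.75 + 1/6.07 + 1/64.9 = 0.7757 (units of 1/MΩ).
Current divider: I(R_G) = I_in · G_k/ΣG = 12.8 × (0.01541/0.7757) = 12.8 × 0.01986 = 0.2543 µA.

I ≈ 0.254 µA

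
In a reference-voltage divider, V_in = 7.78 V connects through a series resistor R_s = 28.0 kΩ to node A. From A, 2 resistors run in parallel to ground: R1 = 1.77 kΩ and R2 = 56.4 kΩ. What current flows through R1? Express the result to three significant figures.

Combine the parallel branches: R_p = (1/1.77 + 1/56.4)⁻¹ = 1.716 kΩ.
V_A by voltage divider: V_A = 7.78 × 1.716/(28.0 + 1.716) = 0.4493 V.
I(R1) = V_A / R1 = 0.4493/1.77 = 0.2538 mA.

I ≈ 0.254 mA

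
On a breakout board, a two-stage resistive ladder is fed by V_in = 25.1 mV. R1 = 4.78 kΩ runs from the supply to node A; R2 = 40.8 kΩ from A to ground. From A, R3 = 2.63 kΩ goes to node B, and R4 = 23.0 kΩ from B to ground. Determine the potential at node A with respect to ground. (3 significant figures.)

V_A ≈ 19.3 mV

Node A sees R2 in parallel with the series input of stage 2, R3 + R4 = 25.63 kΩ.
R2 ‖ (R3+R4) = 15.74 kΩ.
First divider: V_A = V_in · 15.74/(4.78 + 15.74) = 19.25 mV.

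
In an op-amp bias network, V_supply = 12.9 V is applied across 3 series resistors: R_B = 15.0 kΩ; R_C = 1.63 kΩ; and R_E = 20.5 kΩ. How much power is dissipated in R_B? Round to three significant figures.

ΣR = 37.13 kΩ → I = 12.9/37.13 = 0.3474 mA.
P(R_B) = I²·R_B = (0.3474)² × 15.0 = 1.811 mW.

P ≈ 1.81 mW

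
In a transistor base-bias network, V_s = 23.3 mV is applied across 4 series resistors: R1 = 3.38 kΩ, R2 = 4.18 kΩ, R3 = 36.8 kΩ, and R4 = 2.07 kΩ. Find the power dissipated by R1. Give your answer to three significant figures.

ΣR = 46.43 kΩ → I = 23.3/46.43 = 0.5018 µA.
V(R1) = I·R = 1.696 mV; P = V·I = 1.696 × 0.5018 = 0.8512 nW.

P ≈ 0.851 nW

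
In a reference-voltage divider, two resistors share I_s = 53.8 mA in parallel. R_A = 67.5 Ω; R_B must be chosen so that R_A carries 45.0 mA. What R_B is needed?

Two-branch current divider: I_A = I_s · R_B/(R_A + R_B).
45.0/53.8 = R_B/(R_A + R_B) → R_B = R_A · (0.8364)/(1 − 0.8364) = 67.5 × 5.114 = 345.2 Ω.

R_B ≈ 345 Ω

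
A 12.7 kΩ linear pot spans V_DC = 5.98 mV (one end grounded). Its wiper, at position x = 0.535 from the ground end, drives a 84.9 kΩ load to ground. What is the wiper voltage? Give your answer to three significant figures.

V_out ≈ 3.08 mV

Split the track: R_lower = x·R_p = 6.795 kΩ, R_upper = (1−x)·R_p = 5.905 kΩ.
R_L loads the lower segment: effective lower R = 6.291 kΩ.
V_out = 5.98 × 6.291/(5.905 + 6.291) = 3.085 mV.
(Unloaded: V_out = x·V_DC = 3.20 mV.)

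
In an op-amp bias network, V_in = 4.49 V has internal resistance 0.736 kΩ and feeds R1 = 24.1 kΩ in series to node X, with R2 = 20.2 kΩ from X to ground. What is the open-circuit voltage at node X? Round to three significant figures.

R1' = 0.736 + 24.1 = 24.84 kΩ (source resistance + R1).
Open-circuit (no load on X): V_th = V_in · R2/(R1' + R2) = 4.49 × 20.2/(24.84 + 20.2) = 2.014 V.

V_th ≈ 2.01 V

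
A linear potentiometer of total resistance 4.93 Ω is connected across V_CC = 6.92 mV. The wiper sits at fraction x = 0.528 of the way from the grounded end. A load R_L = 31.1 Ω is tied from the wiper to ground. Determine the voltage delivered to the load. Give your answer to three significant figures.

V_out ≈ 3.51 mV

The pot divides into 2.327 Ω above the wiper and 2.603 Ω below.
Lower segment in parallel with the load: 2.603 ‖ 31.1 = 2.402 Ω.
Then V_out = V_CC · 2.402/(2.327 + 2.402) = 3.515 mV.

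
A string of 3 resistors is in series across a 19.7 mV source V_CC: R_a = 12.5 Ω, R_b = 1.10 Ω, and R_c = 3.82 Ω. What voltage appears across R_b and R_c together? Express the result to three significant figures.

Series total: ΣR = 12.5 + 1.10 + 3.82 = 17.42 Ω.
R_{R_b..R_c} = 1.10 + 3.82 = 4.920 Ω.
V = V_CC · R/ΣR = 19.7 × 0.2824 = 5.564 mV.

V ≈ 5.56 mV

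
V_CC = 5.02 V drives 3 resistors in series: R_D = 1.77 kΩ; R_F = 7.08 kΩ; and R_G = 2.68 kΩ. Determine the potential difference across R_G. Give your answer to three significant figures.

Total series resistance ΣR = 1.77 + 7.08 + 2.68 = 11.53 kΩ.
V = V_CC · R/ΣR = 5.02 × 0.2324 = 1.167 V.

V ≈ 1.17 V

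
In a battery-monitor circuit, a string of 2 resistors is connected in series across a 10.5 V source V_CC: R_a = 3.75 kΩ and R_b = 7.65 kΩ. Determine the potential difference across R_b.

Series total: ΣR = 3.75 + 7.65 = 11.40 kΩ.
V = V_CC · R/ΣR = 10.5 × 0.6711 = 7.046 V.

V ≈ 7.05 V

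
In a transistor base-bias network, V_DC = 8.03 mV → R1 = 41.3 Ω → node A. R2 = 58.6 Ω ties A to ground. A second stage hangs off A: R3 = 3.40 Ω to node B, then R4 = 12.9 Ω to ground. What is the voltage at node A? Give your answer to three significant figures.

Node A sees R2 in parallel with the series input of stage 2, R3 + R4 = 16.30 Ω.
Effective lower resistance at A: R2 ‖ 16.30 = 12.75 Ω.
So V_A = 8.03 × 0.2359 = 1.895 mV.

V_A ≈ 1.89 mV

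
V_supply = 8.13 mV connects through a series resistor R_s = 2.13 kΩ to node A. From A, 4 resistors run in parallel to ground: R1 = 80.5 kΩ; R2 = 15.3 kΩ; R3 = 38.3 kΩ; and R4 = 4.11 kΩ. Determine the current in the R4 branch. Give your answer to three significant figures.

I ≈ 1.14 µA

Parallel bank: R_p = 1/(1/80.5 + 1/15.3 + 1/38.3 + 1/4.11) = 2.880 kΩ.
Node voltage V_A = V_supply · R_p/(R_s + R_p) = 8.13 × 0.5749 = 4.674 mV.
I(R4) = V_A / R4 = 4.674/4.11 = 1.137 µA.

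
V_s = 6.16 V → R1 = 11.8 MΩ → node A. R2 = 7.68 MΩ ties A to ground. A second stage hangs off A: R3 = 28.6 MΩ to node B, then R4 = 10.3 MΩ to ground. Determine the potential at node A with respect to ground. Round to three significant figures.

Looking into the second stage from A: R3 + R4 = 38.90 MΩ appears in parallel with R2.
R2 ‖ (R3+R4) = 6.414 MΩ.
First divider: V_A = V_s · 6.414/(11.8 + 6.414) = 2.169 V.

V_A ≈ 2.17 V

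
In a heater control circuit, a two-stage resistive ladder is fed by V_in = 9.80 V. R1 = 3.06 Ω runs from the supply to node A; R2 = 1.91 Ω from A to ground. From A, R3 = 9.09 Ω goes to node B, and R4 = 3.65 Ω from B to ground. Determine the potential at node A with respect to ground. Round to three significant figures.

V_A ≈ 3.45 V

Looking into the second stage from A: R3 + R4 = 12.74 Ω appears in parallel with R2.
Effective lower resistance at A: R2 ‖ 12.74 = 1.661 Ω.
V_A = 9.80 × 1.661/(3.06 + 1.661) = 3.448 V.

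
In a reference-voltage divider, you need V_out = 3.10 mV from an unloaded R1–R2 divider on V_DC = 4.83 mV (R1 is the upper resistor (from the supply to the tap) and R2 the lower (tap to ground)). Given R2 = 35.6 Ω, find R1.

Required fraction k = V_out/V_DC = 0.6418.
Rearranging, R1 = R2·(1−k)/k = 35.6 × 0.5581 = 19.87 Ω.

R1 ≈ 19.9 Ω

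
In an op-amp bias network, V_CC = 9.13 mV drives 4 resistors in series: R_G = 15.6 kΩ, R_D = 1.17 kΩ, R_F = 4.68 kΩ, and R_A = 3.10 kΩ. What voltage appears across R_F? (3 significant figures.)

V ≈ 1.74 mV

Total series resistance ΣR = 15.6 + 1.17 + 4.68 + 3.10 = 24.55 kΩ.
By the voltage-divider rule, V = 9.13 × 4.680/24.55 = 1.740 mV.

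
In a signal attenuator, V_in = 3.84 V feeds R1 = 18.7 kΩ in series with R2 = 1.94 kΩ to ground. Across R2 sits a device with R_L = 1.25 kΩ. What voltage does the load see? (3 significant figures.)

R2 ‖ R_L = (1.94 × 1.25)/(1.94 + 1.25) = 0.7602 kΩ.
Then V_out = V_in · R2'/(R1 + R2') = 3.84 × 0.7602/19.46 = 0.1500 V.
(Unloaded it would be 0.361 V; the load pulls it down.)

V_out ≈ 0.150 V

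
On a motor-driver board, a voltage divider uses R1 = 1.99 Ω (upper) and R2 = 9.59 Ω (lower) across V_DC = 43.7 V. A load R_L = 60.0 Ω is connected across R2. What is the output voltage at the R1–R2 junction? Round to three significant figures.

The load sits in parallel with R2, giving an effective lower resistance R2' = R2·R_L/(R2+R_L) = 8.268 Ω.
Then V_out = V_DC · R2'/(R1 + R2') = 43.7 × 8.268/10.26 = 35.22 V.
(Unloaded it would be 36.2 V; the load pulls it down.)

V_out ≈ 35.2 V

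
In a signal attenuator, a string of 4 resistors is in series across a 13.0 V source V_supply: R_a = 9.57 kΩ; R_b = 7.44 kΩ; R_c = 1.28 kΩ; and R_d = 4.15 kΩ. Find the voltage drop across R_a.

Series total: ΣR = 9.57 + 7.44 + 1.28 + 4.15 = 22.44 kΩ.
By the voltage-divider rule, V = 13.0 × 9.570/22.44 = 5.544 V.

V ≈ 5.54 V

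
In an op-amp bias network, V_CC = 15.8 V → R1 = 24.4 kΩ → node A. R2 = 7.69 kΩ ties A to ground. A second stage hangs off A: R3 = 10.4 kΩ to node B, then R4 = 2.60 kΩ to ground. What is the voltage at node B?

V_B ≈ 0.522 V

Node A sees R2 in parallel with the series input of stage 2, R3 + R4 = 13.00 kΩ.
R2 ‖ (R3+R4) = 4.832 kΩ.
So V_A = 15.8 × 0.1653 = 2.612 V.
Then the unloaded second divider: V_B = V_A × R4/(R3+R4) = 2.612 × 0.2000 = 0.5223 V.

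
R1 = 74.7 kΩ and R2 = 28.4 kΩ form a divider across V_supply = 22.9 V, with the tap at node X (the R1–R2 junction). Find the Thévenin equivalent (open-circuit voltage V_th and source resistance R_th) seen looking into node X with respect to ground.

Open-circuit (no load on X): V_th = V_supply · R2/(R1 + R2) = 22.9 × 28.4/(74.70 + 28.4) = 6.308 V.
With V_supply suppressed (replaced by a short), R_th = R1 ‖ R2 = (74.70 × 28.4)/(74.70 + 28.4) = 20.58 kΩ.

V_th ≈ 6.31 V, R_th ≈ 20.6 kΩ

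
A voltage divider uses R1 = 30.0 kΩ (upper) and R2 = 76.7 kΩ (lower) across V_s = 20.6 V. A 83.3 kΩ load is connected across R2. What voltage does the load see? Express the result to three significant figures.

V_out ≈ 11.8 V

First combine the lower leg with the load: R2 ‖ R_L = 39.93 kΩ.
Now apply the divider: V_out = 20.6 × 0.5710 = 11.76 V.
(Unloaded it would be 14.8 V; the load pulls it down.)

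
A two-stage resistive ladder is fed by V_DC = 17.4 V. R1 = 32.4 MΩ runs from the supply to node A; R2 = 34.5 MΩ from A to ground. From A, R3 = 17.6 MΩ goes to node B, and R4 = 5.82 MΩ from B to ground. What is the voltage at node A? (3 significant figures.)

Node A sees R2 in parallel with the series input of stage 2, R3 + R4 = 23.42 MΩ.
R2 ‖ (R3+R4) = 13.95 MΩ.
So V_A = 17.4 × 0.3010 = 5.237 V.

V_A ≈ 5.24 V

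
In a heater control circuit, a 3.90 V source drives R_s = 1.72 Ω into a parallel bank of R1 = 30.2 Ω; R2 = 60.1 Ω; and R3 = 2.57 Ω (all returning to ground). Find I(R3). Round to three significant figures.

I ≈ 0.865 A

Combine the parallel branches: R_p = (1/30.2 + 1/60.1 + 1/2.57)⁻¹ = 2.279 Ω.
V_A = 3.90 × 2.279/3.999 = 2.222 V.
Branch current I = V_A/R3 = 2.222/2.57 = 0.8648 A.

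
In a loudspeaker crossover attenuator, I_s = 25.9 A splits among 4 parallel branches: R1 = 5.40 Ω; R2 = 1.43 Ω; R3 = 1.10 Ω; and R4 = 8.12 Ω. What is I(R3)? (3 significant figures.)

ΣG = 1/5.40 + 1/1.43 + 1/1.10 + 1/8.12 = 1.917.
R3 takes the fraction G_k/ΣG = 0.9091/1.917 = 0.4743, so I = 25.9 × 0.4743 = 12.28 A.

I ≈ 12.3 A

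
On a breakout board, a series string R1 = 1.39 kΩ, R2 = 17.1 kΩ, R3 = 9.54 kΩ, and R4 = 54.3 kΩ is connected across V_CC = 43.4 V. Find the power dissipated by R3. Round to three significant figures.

P ≈ 2.65 mW

The common current is I = 43.4/82.33 = 0.5271 mA.
P(R3) = I²·R3 = (0.5271)² × 9.54 = 2.651 mW.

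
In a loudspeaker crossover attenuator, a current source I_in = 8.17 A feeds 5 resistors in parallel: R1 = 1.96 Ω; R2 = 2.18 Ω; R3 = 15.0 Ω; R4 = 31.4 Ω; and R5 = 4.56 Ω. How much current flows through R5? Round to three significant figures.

I ≈ 1.39 A

Conductances: ΣG = 1/1.96 + 1/2.18 + 1/15.0 + 1/31.4 + 1/4.56 = 1.287 (1/Ω).
R5 takes the fraction G_k/ΣG = 0.2193/1.287 = 0.1704, so I = 8.17 × 0.1704 = 1.392 A.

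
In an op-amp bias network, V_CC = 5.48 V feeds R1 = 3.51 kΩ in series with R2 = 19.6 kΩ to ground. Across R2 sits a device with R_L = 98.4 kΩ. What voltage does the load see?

V_out ≈ 4.51 V

R2 ‖ R_L = (19.6 × 98.4)/(19.6 + 98.4) = 16.34 kΩ.
Then V_out = V_CC · R2'/(R1 + R2') = 5.48 × 16.34/19.85 = 4.511 V.
(Unloaded it would be 4.65 V; the load pulls it down.)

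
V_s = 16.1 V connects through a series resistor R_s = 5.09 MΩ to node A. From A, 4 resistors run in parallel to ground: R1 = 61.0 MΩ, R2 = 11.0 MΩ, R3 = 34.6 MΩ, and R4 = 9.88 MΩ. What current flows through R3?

Combine the parallel branches: R_p = (1/61.0 + 1/11.0 + 1/34.6 + 1/9.88)⁻¹ = 4.212 MΩ.
V_A by voltage divider: V_A = 16.1 × 4.212/(5.09 + 4.212) = 7.290 V.
I(R3) = V_A / R3 = 7.290/34.6 = 0.2107 µA.

I ≈ 0.211 µA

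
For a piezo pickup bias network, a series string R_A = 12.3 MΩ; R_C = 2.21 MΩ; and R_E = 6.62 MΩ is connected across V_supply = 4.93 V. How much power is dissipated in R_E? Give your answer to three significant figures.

P ≈ 0.360 µW

ΣR = 21.13 MΩ → I = 4.93/21.13 = 0.2333 µA.
P = I²R = 0.05444 × 6.62 = 0.3604 µW.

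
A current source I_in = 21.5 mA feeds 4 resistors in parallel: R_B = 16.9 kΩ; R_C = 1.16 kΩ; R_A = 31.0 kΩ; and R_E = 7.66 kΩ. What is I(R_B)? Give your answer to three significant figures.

ΣG = 1/16.9 + 1/1.16 + 1/31.0 + 1/7.66 = 1.084.
By the current-divider rule, I = I_in · G_k/ΣG = 21.5 × 0.05458 = 1.174 mA.

I ≈ 1.17 mA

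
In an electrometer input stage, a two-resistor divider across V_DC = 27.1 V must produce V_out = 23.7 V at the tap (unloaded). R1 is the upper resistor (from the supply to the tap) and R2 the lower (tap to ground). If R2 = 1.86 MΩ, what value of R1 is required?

R1 ≈ 0.267 MΩ

V_out/V_DC = R2/(R1+R2) = 0.8745.
R1 = R2·(1/k − 1) = 1.86 × 0.1435 = 0.2668 MΩ.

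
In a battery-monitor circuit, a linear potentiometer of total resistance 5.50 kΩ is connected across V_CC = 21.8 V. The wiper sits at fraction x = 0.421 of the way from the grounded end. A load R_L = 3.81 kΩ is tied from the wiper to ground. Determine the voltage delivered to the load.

Lower segment x·R_p = 2.316 kΩ; upper segment (1−x)·R_p = 3.184 kΩ.
Lower segment in parallel with the load: 2.316 ‖ 3.81 = 1.440 kΩ.
V_out = 21.8 × 1.440/(3.184 + 1.440) = 6.789 V.
(Unloaded: V_out = x·V_CC = 9.18 V.)

V_out ≈ 6.79 V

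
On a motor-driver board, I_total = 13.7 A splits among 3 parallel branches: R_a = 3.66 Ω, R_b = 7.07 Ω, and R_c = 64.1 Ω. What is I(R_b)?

Total conductance ΣG = 1/3.66 + 1/7.07 + 1/64.1 = 0.4303 (units of 1/Ω).
Current divider: I(R_b) = I_total · G_k/ΣG = 13.7 × (0.1414/0.4303) = 13.7 × 0.3287 = 4.504 A.

I ≈ 4.50 A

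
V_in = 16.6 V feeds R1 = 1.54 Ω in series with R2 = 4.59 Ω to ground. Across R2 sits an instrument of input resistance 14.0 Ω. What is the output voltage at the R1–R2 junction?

V_out ≈ 11.5 V

R2 ‖ R_L = (4.59 × 14.0)/(4.59 + 14.0) = 3.457 Ω.
Now apply the divider: V_out = 16.6 × 0.6918 = 11.48 V.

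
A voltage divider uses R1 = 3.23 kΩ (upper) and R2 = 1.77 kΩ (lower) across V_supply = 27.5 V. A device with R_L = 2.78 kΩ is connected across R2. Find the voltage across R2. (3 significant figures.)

V_out ≈ 6.90 V

R2 ‖ R_L = (1.77 × 2.78)/(1.77 + 2.78) = 1.081 kΩ.
Now apply the divider: V_out = 27.5 × 0.2508 = 6.898 V.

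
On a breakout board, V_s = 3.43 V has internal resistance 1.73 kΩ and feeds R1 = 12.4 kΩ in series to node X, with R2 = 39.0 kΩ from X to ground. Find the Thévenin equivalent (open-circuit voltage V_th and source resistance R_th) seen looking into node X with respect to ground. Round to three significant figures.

V_th ≈ 2.52 V, R_th ≈ 10.4 kΩ

R1' = 1.73 + 12.4 = 14.13 kΩ (source resistance + R1).
Open-circuit (no load on X): V_th = V_s · R2/(R1' + R2) = 3.43 × 39.0/(14.13 + 39.0) = 2.518 V.
Looking into X with the source shorted: R_th = R1'·R2/(R1'+R2) = 14.13 × 39.0/53.13 = 10.37 kΩ.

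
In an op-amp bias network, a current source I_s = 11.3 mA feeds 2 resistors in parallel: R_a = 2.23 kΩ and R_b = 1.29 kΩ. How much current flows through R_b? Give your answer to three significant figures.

For two parallel branches, I_k = I_s · (other R)/(sum of R).
So I = 11.3 × 2.23/3.520 = 7.159 mA.

I ≈ 7.16 mA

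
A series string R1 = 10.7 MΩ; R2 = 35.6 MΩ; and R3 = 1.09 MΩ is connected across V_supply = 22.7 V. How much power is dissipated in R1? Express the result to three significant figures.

Series current I = V_supply/ΣR = 22.7/47.39 = 0.4790 µA.
P = I²R = 0.2294 × 10.7 = 2.455 µW.

P ≈ 2.46 µW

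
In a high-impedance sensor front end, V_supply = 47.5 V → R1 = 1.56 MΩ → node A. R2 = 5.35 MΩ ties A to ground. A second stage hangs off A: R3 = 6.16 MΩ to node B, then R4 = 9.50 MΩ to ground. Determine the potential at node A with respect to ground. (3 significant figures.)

The second stage (R3 + R4 = 15.66 MΩ) loads node A in parallel with R2.
R2 ‖ (R3+R4) = 3.988 MΩ.
First divider: V_A = V_supply · 3.988/(1.56 + 3.988) = 34.14 V.

V_A ≈ 34.1 V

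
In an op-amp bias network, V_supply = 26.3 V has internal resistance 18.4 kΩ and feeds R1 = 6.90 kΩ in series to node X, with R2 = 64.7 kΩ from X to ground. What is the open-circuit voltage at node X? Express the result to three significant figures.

V_th ≈ 18.9 V

R1' = 18.4 + 6.90 = 25.30 kΩ (source resistance + R1).
Open-circuit (no load on X): V_th = V_supply · R2/(R1' + R2) = 26.3 × 64.7/(25.30 + 64.7) = 18.91 V.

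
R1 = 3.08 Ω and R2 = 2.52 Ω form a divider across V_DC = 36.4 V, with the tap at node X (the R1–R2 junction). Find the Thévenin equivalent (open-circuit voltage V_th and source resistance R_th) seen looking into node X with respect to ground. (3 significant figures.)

V_th is the unloaded tap voltage: V_DC · R2/(R1+R2) = 36.4 × 0.4500 = 16.38 V.
With V_DC suppressed (replaced by a short), R_th = R1 ‖ R2 = (3.080 × 2.52)/(3.080 + 2.52) = 1.386 Ω.

V_th ≈ 16.4 V, R_th ≈ 1.39 Ω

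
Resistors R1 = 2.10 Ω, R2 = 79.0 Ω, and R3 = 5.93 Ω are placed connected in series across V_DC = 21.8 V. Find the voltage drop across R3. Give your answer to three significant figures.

ΣR = 2.10 + 79.0 + 5.93 = 87.03 Ω.
By the voltage-divider rule, V = 21.8 × 5.930/87.03 = 1.485 V.

V ≈ 1.49 V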